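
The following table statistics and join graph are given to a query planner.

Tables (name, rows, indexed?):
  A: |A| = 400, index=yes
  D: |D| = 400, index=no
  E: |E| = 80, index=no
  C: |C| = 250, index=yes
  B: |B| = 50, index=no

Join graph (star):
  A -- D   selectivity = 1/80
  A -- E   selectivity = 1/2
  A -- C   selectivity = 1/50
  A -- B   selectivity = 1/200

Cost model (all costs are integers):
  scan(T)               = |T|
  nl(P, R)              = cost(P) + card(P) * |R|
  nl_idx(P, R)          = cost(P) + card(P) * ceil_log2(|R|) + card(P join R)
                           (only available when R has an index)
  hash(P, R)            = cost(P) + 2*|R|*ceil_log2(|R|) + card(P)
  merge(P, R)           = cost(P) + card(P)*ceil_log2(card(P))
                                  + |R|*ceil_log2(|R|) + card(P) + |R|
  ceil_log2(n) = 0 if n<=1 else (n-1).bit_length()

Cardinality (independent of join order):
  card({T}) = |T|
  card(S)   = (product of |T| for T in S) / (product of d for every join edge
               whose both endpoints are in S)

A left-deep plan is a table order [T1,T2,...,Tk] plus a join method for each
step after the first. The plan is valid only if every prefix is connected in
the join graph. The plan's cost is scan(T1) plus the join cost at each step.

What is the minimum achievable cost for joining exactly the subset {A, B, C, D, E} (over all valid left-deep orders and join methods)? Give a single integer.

Selinger DP over subsets of {A,B,C,D,E}:
  {A}: scan cost=400, card=400
  {D}: scan cost=400, card=400
  {E}: scan cost=80, card=80
  {C}: scan cost=250, card=250
  {B}: scan cost=50, card=50
  {AD}: card=2000; try (A,nl_idx)→6000, (D,hash)→8000, (A,hash)→8000, (D,merge)→8400, (A,merge)→8400, (D,nl)→160400 …(+1); best=6000 via (A,nl_idx)
  {AE}: card=16000; try (E,hash)→1920, (A,merge)→4720, (E,merge)→5040, (A,hash)→7360, (A,nl_idx)→16800, (A,nl)→32080 …(+1); best=1920 via (E,hash)
  {AC}: card=2000; try (A,nl_idx)→4500, (C,hash)→4800, (C,nl_idx)→5600, (A,merge)→6500, (C,merge)→6650, (A,hash)→7700 …(+2); best=4500 via (A,nl_idx)
  {AB}: card=100; try (A,nl_idx)→600, (B,hash)→1400, (A,merge)→4400, (B,merge)→4750, (A,hash)→7300, (A,nl)→20050 …(+1); best=600 via (A,nl_idx)
  {ADE}: card=80000; try (E,hash)→9120, (D,hash)→25120, (E,merge)→30640, (E,nl)→166000, (D,merge)→245920, (D,nl)→6401920; best=9120 via (E,hash)
  {ACD}: card=10000; try (C,hash)→12000, (D,hash)→13700, (C,nl_idx)→32000, (C,merge)→32250, (D,merge)→32500, (C,nl)→506000 …(+1); best=12000 via (C,hash)
  {ABD}: card=500; try (D,merge)→5400, (D,hash)→7900, (B,hash)→8600, (B,merge)→30350, (D,nl)→40600, (B,nl)→106000; best=5400 via (D,merge)
  {ACE}: card=80000; try (E,hash)→7620, (C,hash)→21920, (E,merge)→29140, (E,nl)→164500, (C,nl_idx)→209920, (C,merge)→244170 …(+1); best=7620 via (E,hash)
  {ABE}: card=4000; try (E,hash)→1820, (E,merge)→2040, (E,nl)→8600, (B,hash)→18520, (B,merge)→242270, (B,nl)→801920; best=1820 via (E,hash)
  {ABC}: card=500; try (C,nl_idx)→1900, (C,merge)→3650, (C,hash)→4700, (B,hash)→7100, (C,nl)→25600, (B,merge)→28850 …(+1); best=1900 via (C,nl_idx)
  {ACDE}: card=400000; try (E,hash)→23120, (C,hash)→93120, (D,hash)→94820, (E,merge)→162640, (E,nl)→812000, (C,nl_idx)→1049120 …(+4); best=23120 via (E,hash)
  {ABDE}: card=20000; try (E,hash)→7020, (E,merge)→11040, (D,hash)→13020, (E,nl)→45400, (D,merge)→57820, (B,hash)→89720 …(+3); best=7020 via (E,hash)
  {ABCD}: card=2500; try (D,hash)→9600, (C,hash)→9900, (D,merge)→10900, (C,nl_idx)→11900, (C,merge)→12650, (B,hash)→22600 …(+4); best=9600 via (D,hash)
  {ABCE}: card=20000; try (E,hash)→3520, (E,merge)→7540, (C,hash)→9820, (E,nl)→41900, (C,nl_idx)→53820, (C,merge)→56070 …(+4); best=3520 via (E,hash)
  {ABCDE}: card=100000; try (E,hash)→13220, (D,hash)→30720, (C,hash)→31020, (E,merge)→42740, (E,nl)→209600, (C,nl_idx)→267020 …(+7); best=13220 via (E,hash)

13220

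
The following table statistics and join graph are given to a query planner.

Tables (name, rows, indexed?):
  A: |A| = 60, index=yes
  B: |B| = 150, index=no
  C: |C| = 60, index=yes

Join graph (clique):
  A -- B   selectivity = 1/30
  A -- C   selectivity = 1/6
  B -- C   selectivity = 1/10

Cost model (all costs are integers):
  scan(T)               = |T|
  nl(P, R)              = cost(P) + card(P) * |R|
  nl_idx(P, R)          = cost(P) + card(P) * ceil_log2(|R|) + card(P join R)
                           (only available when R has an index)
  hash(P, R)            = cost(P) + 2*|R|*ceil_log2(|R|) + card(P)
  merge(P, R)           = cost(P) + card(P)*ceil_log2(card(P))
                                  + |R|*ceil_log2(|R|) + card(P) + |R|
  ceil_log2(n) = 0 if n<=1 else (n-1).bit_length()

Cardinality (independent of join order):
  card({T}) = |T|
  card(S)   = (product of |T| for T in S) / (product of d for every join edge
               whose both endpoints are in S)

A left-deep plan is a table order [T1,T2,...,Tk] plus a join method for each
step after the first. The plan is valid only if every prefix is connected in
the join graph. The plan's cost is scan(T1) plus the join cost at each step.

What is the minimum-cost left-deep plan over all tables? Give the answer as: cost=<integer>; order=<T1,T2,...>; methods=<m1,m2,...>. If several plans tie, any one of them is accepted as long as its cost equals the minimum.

cost=2040; order=B,A,C; methods=hash,hash

Selinger DP (subsets sized 1..n):
  {A}: scan cost=60, card=60
  {B}: scan cost=150, card=150
  {C}: scan cost=60, card=60
  {AB}: card=300; try (A,hash)→1020, (A,nl_idx)→1350, (B,merge)→1830, (A,merge)→1920, (B,hash)→2520, (B,nl)→9060 …(+1); best=1020 via (A,hash)
  {AC}: card=600; try (C,hash)→840, (A,hash)→840, (C,merge)→900, (A,merge)→900, (C,nl_idx)→1020, (A,nl_idx)→1020 …(+2); best=840 via (C,hash)
  {BC}: card=900; try (C,hash)→1020, (B,merge)→1830, (C,merge)→1920, (C,nl_idx)→1950, (B,hash)→2520, (B,nl)→9060 …(+1); best=1020 via (C,hash)
  {ABC}: card=300; try (C,hash)→2040, (A,hash)→2640, (C,nl_idx)→3120, (B,hash)→3840, (C,merge)→4440, (A,nl_idx)→6720 …(+5); best=2040 via (C,hash)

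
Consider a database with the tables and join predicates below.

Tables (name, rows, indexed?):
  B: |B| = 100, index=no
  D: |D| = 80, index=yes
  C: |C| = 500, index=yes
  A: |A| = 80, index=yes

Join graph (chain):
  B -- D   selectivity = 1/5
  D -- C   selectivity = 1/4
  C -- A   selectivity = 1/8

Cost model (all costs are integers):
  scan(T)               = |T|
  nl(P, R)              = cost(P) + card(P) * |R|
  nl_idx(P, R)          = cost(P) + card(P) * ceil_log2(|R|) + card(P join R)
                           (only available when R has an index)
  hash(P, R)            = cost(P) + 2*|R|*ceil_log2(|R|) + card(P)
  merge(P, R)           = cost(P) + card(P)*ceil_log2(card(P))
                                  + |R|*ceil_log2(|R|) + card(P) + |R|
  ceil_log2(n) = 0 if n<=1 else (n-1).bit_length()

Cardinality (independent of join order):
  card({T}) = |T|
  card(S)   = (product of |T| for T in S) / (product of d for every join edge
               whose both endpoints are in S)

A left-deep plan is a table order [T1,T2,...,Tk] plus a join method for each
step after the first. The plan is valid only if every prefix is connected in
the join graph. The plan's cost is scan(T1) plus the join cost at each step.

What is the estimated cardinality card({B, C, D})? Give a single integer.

Tables in S: B(100), C(500), D(80)
Edges inside S: B-D(d=5), D-C(d=4)
numerator = 100 * 500 * 80 = 4000000
denominator = 5 * 4 = 20
card(S) = 4000000 / 20 = 200000

200000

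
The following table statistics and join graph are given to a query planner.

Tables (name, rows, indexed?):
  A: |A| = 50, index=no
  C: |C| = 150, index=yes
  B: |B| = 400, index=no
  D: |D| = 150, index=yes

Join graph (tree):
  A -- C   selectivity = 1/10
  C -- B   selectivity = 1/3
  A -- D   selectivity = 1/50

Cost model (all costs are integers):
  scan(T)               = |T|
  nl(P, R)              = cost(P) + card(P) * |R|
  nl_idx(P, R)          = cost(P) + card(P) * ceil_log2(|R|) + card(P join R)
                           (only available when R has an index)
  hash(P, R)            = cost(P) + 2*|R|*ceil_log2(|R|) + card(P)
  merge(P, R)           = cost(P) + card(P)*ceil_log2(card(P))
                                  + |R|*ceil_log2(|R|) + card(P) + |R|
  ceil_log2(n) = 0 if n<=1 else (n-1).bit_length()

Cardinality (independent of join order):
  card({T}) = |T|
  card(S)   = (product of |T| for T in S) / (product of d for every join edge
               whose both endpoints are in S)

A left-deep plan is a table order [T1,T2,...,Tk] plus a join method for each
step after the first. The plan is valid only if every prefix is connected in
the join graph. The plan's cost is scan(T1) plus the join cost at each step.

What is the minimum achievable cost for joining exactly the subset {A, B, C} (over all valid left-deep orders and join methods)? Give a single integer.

Selinger DP over subsets of {A,B,C}:
  {A}: scan cost=50, card=50
  {C}: scan cost=150, card=150
  {B}: scan cost=400, card=400
  {AC}: card=750; try (A,hash)→900, (C,nl_idx)→1200, (C,merge)→1750, (A,merge)→1850, (C,hash)→2500, (C,nl)→7550 …(+1); best=900 via (A,hash)
  {BC}: card=20000; try (C,hash)→3200, (B,merge)→5500, (C,merge)→5750, (B,hash)→7500, (C,nl_idx)→23600, (B,nl)→60150 …(+1); best=3200 via (C,hash)
  {ABC}: card=100000; try (B,hash)→8850, (B,merge)→13150, (A,hash)→23800, (B,nl)→300900, (A,merge)→323550, (A,nl)→1003200; best=8850 via (B,hash)

8850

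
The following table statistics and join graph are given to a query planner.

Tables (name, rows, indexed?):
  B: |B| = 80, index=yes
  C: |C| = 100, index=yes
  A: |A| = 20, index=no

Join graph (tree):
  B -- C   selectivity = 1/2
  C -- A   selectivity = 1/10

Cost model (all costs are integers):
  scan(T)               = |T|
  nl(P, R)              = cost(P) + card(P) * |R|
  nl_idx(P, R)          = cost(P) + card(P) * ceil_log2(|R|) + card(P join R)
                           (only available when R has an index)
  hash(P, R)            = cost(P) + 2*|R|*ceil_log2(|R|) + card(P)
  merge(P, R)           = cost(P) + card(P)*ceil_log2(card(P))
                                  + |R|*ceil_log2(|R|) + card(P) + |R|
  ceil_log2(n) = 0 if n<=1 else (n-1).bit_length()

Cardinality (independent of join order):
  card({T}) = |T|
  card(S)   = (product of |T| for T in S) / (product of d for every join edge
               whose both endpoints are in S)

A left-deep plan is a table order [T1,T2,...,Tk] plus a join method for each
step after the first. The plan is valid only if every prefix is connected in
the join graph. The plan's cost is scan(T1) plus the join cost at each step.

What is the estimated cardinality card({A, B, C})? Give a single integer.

8000

Tables in S: A(20), B(80), C(100)
Edges inside S: B-C(d=2), C-A(d=10)
numerator = 20 * 80 * 100 = 160000
denominator = 2 * 10 = 20
card(S) = 160000 / 20 = 8000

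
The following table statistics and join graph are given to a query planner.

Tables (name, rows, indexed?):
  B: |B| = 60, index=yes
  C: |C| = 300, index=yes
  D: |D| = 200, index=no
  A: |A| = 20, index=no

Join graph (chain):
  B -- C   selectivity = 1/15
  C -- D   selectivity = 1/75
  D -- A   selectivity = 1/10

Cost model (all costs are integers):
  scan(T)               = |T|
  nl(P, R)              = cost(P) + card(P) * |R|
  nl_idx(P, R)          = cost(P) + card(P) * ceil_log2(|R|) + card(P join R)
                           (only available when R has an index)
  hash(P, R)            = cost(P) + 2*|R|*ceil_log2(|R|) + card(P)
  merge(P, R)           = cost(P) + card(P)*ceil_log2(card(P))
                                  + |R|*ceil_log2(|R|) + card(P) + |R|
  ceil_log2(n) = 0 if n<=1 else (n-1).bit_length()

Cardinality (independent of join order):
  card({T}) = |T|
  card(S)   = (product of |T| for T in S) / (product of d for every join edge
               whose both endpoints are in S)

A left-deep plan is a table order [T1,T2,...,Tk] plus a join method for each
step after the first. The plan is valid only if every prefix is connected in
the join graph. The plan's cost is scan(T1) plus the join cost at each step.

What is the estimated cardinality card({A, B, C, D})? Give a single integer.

Tables in S: A(20), B(60), C(300), D(200)
Edges inside S: B-C(d=15), C-D(d=75), D-A(d=10)
numerator = 20 * 60 * 300 * 200 = 72000000
denominator = 15 * 75 * 10 = 11250
card(S) = 72000000 / 11250 = 6400

6400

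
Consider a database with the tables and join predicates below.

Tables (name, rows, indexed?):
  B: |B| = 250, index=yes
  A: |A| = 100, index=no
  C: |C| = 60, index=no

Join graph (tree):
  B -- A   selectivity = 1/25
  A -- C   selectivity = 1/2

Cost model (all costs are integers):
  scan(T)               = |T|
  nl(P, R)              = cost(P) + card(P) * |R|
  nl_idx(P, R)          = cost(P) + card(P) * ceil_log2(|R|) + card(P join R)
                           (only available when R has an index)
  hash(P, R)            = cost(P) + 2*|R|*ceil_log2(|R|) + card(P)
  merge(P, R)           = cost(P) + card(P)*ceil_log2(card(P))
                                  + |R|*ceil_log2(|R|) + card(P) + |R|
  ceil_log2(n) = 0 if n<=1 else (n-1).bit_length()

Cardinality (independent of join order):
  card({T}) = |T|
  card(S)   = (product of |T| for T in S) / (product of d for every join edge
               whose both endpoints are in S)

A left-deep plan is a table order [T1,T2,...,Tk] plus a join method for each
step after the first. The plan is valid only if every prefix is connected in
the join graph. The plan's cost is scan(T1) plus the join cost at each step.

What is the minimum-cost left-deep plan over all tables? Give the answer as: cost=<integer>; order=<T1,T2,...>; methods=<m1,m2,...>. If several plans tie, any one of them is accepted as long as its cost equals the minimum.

Selinger DP (subsets sized 1..n):
  {B}: scan cost=250, card=250
  {A}: scan cost=100, card=100
  {C}: scan cost=60, card=60
  {AB}: card=1000; try (B,nl_idx)→1900, (A,hash)→1900, (B,merge)→3150, (A,merge)→3300, (B,hash)→4200, (B,nl)→25100 …(+1); best=1900 via (B,nl_idx)
  {AC}: card=3000; try (C,hash)→920, (A,merge)→1280, (C,merge)→1320, (A,hash)→1520, (A,nl)→6060, (C,nl)→6100; best=920 via (C,hash)
  {ABC}: card=30000; try (C,hash)→3620, (B,hash)→7920, (C,merge)→13320, (B,merge)→42170, (B,nl_idx)→54920, (C,nl)→61900 …(+1); best=3620 via (C,hash)

cost=3620; order=A,B,C; methods=nl_idx,hash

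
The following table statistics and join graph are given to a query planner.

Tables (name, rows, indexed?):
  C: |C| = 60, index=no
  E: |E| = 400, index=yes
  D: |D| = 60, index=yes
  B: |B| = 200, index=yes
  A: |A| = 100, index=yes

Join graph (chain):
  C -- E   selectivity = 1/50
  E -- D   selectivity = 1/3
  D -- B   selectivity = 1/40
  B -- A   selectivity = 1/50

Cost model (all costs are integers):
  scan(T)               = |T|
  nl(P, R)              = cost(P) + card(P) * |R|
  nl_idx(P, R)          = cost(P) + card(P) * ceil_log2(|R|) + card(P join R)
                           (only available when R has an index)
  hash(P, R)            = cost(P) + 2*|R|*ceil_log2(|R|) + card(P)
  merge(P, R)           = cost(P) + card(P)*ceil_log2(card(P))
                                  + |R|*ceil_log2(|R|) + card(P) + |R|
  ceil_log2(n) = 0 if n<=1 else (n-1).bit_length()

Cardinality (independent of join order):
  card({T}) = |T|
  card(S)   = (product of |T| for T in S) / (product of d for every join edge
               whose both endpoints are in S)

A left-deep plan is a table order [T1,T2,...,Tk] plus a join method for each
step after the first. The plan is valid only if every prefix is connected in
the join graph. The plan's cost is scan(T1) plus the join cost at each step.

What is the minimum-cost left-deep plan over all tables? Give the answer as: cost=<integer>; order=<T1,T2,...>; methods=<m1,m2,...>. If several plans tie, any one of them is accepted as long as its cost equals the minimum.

Selinger DP (subsets sized 1..n):
  {C}: scan cost=60, card=60
  {E}: scan cost=400, card=400
  {D}: scan cost=60, card=60
  {B}: scan cost=200, card=200
  {A}: scan cost=100, card=100
  {CE}: card=480; try (E,nl_idx)→1080, (C,hash)→1520, (E,merge)→4480, (C,merge)→4820, (E,hash)→7320, (E,nl)→24060 …(+1); best=1080 via (E,nl_idx)
  {DE}: card=8000; try (D,hash)→1520, (E,merge)→4480, (D,merge)→4820, (E,hash)→7320, (E,nl_idx)→8600, (D,nl_idx)→10800 …(+2); best=1520 via (D,hash)
  {BD}: card=300; try (B,nl_idx)→840, (D,hash)→1120, (D,nl_idx)→1700, (B,merge)→2280, (D,merge)→2420, (B,hash)→3320 …(+2); best=840 via (B,nl_idx)
  {AB}: card=400; try (B,nl_idx)→1300, (A,hash)→1800, (A,nl_idx)→2000, (B,merge)→2700, (A,merge)→2800, (B,hash)→3400 …(+2); best=1300 via (B,nl_idx)
  {CDE}: card=9600; try (D,hash)→2280, (D,merge)→6300, (C,hash)→10240, (D,nl_idx)→13560, (D,nl)→29880, (C,merge)→113940 …(+1); best=2280 via (D,hash)
  {BDE}: card=40000; try (E,merge)→7840, (E,hash)→8340, (B,hash)→12720, (E,nl_idx)→43540, (B,nl_idx)→105520, (B,merge)→115320 …(+2); best=7840 via (E,merge)
  {ABD}: card=600; try (D,hash)→2420, (A,hash)→2540, (A,nl_idx)→3540, (D,nl_idx)→4300, (A,merge)→4640, (D,merge)→5720 …(+2); best=2420 via (D,hash)
  {BCDE}: card=48000; try (B,hash)→15080, (C,hash)→48560, (B,nl_idx)→127080, (B,merge)→148080, (C,merge)→688260, (B,nl)→1922280 …(+1); best=15080 via (B,hash)
  {ABDE}: card=80000; try (E,hash)→10220, (E,merge)→13020, (A,hash)→49240, (E,nl_idx)→87820, (E,nl)→242420, (A,nl_idx)→367840 …(+2); best=10220 via (E,hash)
  {ABCDE}: card=96000; try (A,hash)→64480, (C,hash)→90940, (A,nl_idx)→447080, (A,merge)→831880, (C,merge)→1450640, (C,nl)→4810220 …(+1); best=64480 via (A,hash)

cost=64480; order=C,E,D,B,A; methods=nl_idx,hash,hash,hash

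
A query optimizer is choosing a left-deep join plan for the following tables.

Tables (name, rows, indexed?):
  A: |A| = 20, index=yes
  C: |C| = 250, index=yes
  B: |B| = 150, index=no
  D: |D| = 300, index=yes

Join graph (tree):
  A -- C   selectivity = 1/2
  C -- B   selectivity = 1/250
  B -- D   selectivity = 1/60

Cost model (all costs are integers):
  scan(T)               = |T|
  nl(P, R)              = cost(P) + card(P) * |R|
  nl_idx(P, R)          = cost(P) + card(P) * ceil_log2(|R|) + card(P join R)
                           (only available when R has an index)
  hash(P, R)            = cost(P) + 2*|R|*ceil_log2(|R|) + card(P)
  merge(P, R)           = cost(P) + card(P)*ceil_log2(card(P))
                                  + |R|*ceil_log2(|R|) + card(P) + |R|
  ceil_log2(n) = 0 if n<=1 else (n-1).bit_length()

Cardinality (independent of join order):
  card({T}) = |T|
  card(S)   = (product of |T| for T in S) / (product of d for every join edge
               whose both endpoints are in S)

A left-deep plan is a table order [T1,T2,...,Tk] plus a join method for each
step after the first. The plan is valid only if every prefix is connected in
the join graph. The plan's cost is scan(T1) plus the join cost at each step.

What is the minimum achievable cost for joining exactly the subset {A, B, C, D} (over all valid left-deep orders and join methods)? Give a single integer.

4550

Selinger DP over subsets of {A,B,C,D}:
  {A}: scan cost=20, card=20
  {C}: scan cost=250, card=250
  {B}: scan cost=150, card=150
  {D}: scan cost=300, card=300
  {AC}: card=2500; try (A,hash)→700, (C,merge)→2390, (A,merge)→2620, (C,nl_idx)→2680, (A,nl_idx)→4000, (C,hash)→4040 …(+2); best=700 via (A,hash)
  {BC}: card=150; try (C,nl_idx)→1500, (B,hash)→2900, (C,merge)→3750, (B,merge)→3850, (C,hash)→4300, (C,nl)→37650 …(+1); best=1500 via (C,nl_idx)
  {BD}: card=750; try (D,nl_idx)→2250, (B,hash)→3000, (D,merge)→4500, (B,merge)→4650, (D,hash)→5700, (D,nl)→45150 …(+1); best=2250 via (D,nl_idx)
  {ABC}: card=1500; try (A,hash)→1850, (A,merge)→2970, (A,nl_idx)→3750, (A,nl)→4500, (B,hash)→5600, (B,merge)→34550 …(+1); best=1850 via (A,hash)
  {BCD}: card=750; try (D,nl_idx)→3600, (D,merge)→5850, (C,hash)→7000, (D,hash)→7050, (C,nl_idx)→9000, (C,merge)→12750 …(+2); best=3600 via (D,nl_idx)
  {ABCD}: card=7500; try (A,hash)→4550, (D,hash)→8750, (A,merge)→11970, (A,nl_idx)→14850, (A,nl)→18600, (D,merge)→22850 …(+2); best=4550 via (A,hash)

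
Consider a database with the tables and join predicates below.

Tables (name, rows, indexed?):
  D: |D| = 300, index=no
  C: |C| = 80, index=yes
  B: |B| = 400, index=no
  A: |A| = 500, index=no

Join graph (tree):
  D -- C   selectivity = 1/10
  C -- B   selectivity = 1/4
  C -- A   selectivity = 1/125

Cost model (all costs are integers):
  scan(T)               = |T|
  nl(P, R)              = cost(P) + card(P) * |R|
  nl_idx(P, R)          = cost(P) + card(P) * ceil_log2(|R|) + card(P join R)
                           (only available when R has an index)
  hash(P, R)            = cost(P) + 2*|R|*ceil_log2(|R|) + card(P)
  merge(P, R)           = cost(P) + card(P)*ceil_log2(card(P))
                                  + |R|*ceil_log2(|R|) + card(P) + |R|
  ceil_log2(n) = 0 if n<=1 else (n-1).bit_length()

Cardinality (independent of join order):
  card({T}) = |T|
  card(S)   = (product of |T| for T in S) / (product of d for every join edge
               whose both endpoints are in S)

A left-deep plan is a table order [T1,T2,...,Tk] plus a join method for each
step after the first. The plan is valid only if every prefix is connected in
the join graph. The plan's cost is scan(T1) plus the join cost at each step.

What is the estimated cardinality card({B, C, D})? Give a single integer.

Tables in S: B(400), C(80), D(300)
Edges inside S: D-C(d=10), C-B(d=4)
numerator = 400 * 80 * 300 = 9600000
denominator = 10 * 4 = 40
card(S) = 9600000 / 40 = 240000

240000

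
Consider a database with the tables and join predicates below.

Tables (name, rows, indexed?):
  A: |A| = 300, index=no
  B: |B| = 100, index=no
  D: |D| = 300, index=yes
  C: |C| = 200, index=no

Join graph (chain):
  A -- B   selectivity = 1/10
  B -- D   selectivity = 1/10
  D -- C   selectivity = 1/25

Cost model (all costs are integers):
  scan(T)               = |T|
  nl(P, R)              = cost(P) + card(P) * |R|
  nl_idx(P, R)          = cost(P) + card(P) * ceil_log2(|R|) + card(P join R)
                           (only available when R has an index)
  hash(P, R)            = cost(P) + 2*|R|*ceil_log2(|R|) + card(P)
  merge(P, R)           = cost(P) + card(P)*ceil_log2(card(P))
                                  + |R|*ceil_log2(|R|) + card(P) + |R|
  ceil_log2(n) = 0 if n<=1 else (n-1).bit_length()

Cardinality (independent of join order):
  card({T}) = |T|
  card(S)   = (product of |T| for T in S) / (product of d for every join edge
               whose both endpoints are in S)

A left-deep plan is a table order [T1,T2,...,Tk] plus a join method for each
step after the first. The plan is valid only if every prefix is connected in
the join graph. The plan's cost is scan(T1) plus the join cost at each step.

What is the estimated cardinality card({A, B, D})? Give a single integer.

90000

Tables in S: A(300), B(100), D(300)
Edges inside S: A-B(d=10), B-D(d=10)
numerator = 300 * 100 * 300 = 9000000
denominator = 10 * 10 = 100
card(S) = 9000000 / 100 = 90000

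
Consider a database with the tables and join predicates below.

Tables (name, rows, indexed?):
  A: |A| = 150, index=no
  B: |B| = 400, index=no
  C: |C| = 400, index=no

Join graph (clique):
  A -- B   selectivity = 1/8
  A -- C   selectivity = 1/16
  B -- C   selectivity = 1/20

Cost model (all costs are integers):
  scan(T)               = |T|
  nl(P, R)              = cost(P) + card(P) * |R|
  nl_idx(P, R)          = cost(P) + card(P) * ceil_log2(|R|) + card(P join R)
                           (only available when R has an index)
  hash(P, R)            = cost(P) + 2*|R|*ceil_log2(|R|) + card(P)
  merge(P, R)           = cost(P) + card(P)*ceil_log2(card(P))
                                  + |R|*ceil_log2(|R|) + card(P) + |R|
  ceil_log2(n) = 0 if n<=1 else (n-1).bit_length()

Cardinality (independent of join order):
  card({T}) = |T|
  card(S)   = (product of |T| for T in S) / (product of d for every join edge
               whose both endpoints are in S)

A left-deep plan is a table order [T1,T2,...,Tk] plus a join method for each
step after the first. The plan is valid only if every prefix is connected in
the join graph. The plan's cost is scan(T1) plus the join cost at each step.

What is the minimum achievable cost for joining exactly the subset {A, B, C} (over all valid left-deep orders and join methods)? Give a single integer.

14150

Selinger DP over subsets of {A,B,C}:
  {A}: scan cost=150, card=150
  {B}: scan cost=400, card=400
  {C}: scan cost=400, card=400
  {AB}: card=7500; try (A,hash)→3200, (B,merge)→5500, (A,merge)→5750, (B,hash)→7500, (B,nl)→60150, (A,nl)→60400; best=3200 via (A,hash)
  {AC}: card=3750; try (A,hash)→3200, (C,merge)→5500, (A,merge)→5750, (C,hash)→7500, (C,nl)→60150, (A,nl)→60400; best=3200 via (A,hash)
  {BC}: card=8000; try (C,hash)→8000, (B,hash)→8000, (C,merge)→8400, (B,merge)→8400, (C,nl)→160400, (B,nl)→160400; best=8000 via (C,hash)
  {ABC}: card=9375; try (B,hash)→14150, (C,hash)→17900, (A,hash)→18400, (B,merge)→55950, (C,merge)→112200, (A,merge)→121350 …(+3); best=14150 via (B,hash)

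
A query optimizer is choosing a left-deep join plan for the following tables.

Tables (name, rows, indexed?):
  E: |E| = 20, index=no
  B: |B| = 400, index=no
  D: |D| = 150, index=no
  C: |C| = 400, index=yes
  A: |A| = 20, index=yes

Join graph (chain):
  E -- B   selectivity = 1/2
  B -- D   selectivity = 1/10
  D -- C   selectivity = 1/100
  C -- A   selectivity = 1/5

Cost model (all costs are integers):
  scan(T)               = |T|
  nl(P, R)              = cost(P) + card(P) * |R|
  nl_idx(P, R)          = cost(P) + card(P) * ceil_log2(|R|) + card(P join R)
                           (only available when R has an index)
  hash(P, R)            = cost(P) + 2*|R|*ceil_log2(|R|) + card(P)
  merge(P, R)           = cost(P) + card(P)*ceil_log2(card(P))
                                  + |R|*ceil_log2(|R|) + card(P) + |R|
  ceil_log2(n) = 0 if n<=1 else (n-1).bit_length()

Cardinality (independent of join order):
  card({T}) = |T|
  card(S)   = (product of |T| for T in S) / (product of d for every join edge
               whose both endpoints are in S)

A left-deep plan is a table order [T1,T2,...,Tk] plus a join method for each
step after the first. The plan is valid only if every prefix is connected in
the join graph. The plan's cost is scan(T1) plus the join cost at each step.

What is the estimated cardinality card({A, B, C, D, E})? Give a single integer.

Tables in S: A(20), B(400), C(400), D(150), E(20)
Edges inside S: E-B(d=2), B-D(d=10), D-C(d=100), C-A(d=5)
numerator = 20 * 400 * 400 * 150 * 20 = 9600000000
denominator = 2 * 10 * 100 * 5 = 10000
card(S) = 9600000000 / 10000 = 960000

960000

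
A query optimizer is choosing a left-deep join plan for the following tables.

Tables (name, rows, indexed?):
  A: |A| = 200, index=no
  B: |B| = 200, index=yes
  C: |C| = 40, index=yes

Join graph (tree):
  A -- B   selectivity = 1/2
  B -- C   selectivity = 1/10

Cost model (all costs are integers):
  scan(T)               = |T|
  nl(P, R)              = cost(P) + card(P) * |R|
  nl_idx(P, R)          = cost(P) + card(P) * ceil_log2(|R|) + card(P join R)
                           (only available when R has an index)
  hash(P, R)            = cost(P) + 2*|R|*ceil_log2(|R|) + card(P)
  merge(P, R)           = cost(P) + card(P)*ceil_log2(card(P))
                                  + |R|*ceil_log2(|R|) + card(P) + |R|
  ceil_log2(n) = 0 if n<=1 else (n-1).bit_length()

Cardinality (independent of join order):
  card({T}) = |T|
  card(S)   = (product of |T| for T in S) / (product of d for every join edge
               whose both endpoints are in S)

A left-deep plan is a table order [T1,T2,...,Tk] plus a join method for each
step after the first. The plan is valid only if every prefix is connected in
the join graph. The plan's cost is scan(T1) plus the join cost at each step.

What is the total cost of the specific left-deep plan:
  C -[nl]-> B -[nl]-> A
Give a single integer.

168040

step 1: scan C: cost=40, card=40
step 2: join B via nl
    card(P join B) = 40*200/(10) = 800
    cost = 40 + 40*200 = 8040
step 3: join A via nl
    card(P join A) = 800*200/(2) = 80000
    cost = 8040 + 800*200 = 168040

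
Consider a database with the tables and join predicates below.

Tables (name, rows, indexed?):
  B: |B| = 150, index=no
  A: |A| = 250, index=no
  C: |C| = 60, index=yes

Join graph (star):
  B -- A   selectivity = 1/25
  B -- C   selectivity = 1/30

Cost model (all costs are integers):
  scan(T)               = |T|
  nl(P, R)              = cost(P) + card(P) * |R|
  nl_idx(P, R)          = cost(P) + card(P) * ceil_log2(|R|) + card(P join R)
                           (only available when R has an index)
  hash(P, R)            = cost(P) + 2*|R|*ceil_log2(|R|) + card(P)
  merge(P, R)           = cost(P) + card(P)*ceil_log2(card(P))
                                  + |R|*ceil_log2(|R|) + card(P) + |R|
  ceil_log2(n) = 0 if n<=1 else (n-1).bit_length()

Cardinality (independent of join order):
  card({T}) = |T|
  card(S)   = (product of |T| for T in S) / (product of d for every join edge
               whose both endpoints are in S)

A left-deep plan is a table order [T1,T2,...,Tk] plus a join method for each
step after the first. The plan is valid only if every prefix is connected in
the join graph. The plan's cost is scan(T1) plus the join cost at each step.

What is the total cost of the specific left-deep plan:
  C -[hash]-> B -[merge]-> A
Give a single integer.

step 1: scan C: cost=60, card=60
step 2: join B via hash
    card(P join B) = 60*150/(30) = 300
    cost = 60 + 2*150*8 + 60 = 2520
step 3: join A via merge
    card(P join A) = 300*250/(25) = 3000
    cost = 2520 + 300*9 + 250*8 + 300 + 250 = 7770

7770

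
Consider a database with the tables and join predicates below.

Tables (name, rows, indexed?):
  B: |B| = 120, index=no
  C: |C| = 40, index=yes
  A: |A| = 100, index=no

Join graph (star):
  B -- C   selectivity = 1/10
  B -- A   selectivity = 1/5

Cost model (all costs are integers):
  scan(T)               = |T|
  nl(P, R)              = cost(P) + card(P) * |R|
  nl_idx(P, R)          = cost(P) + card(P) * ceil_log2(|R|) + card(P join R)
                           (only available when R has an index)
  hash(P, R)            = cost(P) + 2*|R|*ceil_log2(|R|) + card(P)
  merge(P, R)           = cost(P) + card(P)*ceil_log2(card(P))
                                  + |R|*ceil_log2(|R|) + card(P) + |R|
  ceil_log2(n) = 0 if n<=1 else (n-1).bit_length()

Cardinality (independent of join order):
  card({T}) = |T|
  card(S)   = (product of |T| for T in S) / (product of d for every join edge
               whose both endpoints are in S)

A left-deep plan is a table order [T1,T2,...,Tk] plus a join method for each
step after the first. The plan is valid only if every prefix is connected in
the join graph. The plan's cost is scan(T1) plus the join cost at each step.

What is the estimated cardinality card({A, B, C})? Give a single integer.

9600

Tables in S: A(100), B(120), C(40)
Edges inside S: B-C(d=10), B-A(d=5)
numerator = 100 * 120 * 40 = 480000
denominator = 10 * 5 = 50
card(S) = 480000 / 50 = 9600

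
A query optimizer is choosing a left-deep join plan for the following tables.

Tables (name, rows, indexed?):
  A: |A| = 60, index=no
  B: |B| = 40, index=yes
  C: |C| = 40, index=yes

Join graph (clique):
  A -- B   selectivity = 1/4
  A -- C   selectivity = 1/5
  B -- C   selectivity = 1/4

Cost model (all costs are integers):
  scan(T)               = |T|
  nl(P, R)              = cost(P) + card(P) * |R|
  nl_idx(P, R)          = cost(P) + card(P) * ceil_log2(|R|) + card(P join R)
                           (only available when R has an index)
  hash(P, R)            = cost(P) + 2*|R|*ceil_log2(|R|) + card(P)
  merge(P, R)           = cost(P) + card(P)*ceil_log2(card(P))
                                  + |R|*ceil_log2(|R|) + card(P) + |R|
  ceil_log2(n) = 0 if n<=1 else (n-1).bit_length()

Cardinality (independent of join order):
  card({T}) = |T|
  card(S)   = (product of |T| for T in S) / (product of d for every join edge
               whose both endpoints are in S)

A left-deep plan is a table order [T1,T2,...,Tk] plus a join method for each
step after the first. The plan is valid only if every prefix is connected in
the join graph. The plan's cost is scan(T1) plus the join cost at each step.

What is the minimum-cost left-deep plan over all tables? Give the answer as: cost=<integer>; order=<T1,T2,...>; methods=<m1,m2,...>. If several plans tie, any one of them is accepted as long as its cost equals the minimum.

cost=1560; order=A,C,B; methods=hash,hash

Selinger DP (subsets sized 1..n):
  {A}: scan cost=60, card=60
  {B}: scan cost=40, card=40
  {C}: scan cost=40, card=40
  {AB}: card=600; try (B,hash)→600, (A,merge)→740, (B,merge)→760, (A,hash)→800, (B,nl_idx)→1020, (A,nl)→2440 …(+1); best=600 via (B,hash)
  {AC}: card=480; try (C,hash)→600, (A,merge)→740, (C,merge)→760, (A,hash)→800, (C,nl_idx)→900, (A,nl)→2440 …(+1); best=600 via (C,hash)
  {BC}: card=400; try (C,hash)→560, (B,hash)→560, (C,merge)→600, (B,merge)→600, (C,nl_idx)→680, (B,nl_idx)→680 …(+2); best=560 via (C,hash)
  {ABC}: card=1200; try (B,hash)→1560, (C,hash)→1680, (A,hash)→1680, (B,nl_idx)→4680, (A,merge)→4980, (C,nl_idx)→5400 …(+5); best=1560 via (B,hash)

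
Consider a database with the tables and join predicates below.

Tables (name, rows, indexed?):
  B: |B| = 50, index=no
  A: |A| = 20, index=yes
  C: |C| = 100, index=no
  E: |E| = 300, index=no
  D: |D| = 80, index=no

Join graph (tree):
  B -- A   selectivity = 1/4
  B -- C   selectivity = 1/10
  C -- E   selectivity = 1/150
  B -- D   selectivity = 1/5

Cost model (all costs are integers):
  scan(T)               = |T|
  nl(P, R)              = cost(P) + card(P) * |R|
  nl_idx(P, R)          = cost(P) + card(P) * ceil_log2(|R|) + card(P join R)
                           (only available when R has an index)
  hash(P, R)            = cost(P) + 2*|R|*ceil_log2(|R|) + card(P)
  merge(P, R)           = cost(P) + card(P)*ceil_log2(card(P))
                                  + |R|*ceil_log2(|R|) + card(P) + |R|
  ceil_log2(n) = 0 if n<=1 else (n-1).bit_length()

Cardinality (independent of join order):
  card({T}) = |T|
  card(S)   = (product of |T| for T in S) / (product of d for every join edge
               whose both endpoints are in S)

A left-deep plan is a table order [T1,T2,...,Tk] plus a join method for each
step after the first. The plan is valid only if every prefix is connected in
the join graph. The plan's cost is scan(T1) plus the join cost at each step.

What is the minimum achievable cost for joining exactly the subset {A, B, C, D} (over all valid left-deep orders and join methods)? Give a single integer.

Selinger DP over subsets of {A,B,C,D}:
  {B}: scan cost=50, card=50
  {A}: scan cost=20, card=20
  {C}: scan cost=100, card=100
  {D}: scan cost=80, card=80
  {AB}: card=250; try (A,hash)→300, (B,merge)→490, (A,merge)→520, (A,nl_idx)→550, (B,hash)→640, (B,nl)→1020 …(+1); best=300 via (A,hash)
  {BC}: card=500; try (B,hash)→800, (C,merge)→1200, (B,merge)→1250, (C,hash)→1500, (C,nl)→5050, (B,nl)→5100; best=800 via (B,hash)
  {BD}: card=800; try (B,hash)→760, (D,merge)→1040, (B,merge)→1070, (D,hash)→1220, (D,nl)→4050, (B,nl)→4080; best=760 via (B,hash)
  {ABC}: card=2500; try (A,hash)→1500, (C,hash)→1950, (C,merge)→3350, (A,nl_idx)→5800, (A,merge)→5920, (A,nl)→10800 …(+1); best=1500 via (A,hash)
  {ABD}: card=4000; try (D,hash)→1670, (A,hash)→1760, (D,merge)→3190, (A,nl_idx)→8760, (A,merge)→9680, (A,nl)→16760 …(+1); best=1670 via (D,hash)
  {BCD}: card=8000; try (D,hash)→2420, (C,hash)→2960, (D,merge)→6440, (C,merge)→10360, (D,nl)→40800, (C,nl)→80760; best=2420 via (D,hash)
  {ABCD}: card=40000; try (D,hash)→5120, (C,hash)→7070, (A,hash)→10620, (D,merge)→34640, (C,merge)→54470, (A,nl_idx)→82420 …(+4); best=5120 via (D,hash)

5120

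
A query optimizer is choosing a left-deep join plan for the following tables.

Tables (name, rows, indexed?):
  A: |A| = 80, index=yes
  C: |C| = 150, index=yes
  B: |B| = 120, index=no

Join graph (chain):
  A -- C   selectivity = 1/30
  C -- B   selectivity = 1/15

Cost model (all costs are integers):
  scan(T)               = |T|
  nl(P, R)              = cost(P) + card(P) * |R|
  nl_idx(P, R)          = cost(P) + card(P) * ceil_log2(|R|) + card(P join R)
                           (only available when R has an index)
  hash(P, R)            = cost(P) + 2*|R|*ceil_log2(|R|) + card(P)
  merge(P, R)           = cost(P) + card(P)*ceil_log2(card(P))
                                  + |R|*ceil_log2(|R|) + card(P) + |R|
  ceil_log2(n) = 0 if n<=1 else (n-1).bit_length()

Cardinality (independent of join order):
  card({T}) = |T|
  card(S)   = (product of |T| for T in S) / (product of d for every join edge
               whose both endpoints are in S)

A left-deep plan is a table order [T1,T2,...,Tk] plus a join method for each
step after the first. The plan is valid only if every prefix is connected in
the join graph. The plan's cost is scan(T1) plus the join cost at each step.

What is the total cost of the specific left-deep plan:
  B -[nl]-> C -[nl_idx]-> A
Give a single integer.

29720

step 1: scan B: cost=120, card=120
step 2: join C via nl
    card(P join C) = 120*150/(15) = 1200
    cost = 120 + 120*150 = 18120
step 3: join A via nl_idx
    card(P join A) = 1200*80/(30) = 3200
    cost = 18120 + 1200*7 + 3200 = 29720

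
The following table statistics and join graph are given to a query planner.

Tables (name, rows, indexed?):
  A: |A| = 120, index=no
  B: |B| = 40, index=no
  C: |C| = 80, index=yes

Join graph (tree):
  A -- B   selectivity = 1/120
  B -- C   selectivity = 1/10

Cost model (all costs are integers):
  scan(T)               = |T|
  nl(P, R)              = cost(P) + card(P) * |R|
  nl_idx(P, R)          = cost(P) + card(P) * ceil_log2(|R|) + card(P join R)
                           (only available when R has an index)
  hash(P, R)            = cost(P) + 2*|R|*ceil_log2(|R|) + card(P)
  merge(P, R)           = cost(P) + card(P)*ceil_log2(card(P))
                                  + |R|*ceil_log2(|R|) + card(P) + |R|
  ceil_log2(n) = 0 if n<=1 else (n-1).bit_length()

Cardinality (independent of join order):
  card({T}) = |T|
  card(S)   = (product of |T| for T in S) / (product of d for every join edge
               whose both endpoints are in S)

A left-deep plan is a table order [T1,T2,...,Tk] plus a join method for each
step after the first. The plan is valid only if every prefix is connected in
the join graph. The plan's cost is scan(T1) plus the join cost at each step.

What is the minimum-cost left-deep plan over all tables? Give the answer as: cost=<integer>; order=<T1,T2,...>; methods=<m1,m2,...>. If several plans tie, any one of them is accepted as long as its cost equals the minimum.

Selinger DP (subsets sized 1..n):
  {A}: scan cost=120, card=120
  {B}: scan cost=40, card=40
  {C}: scan cost=80, card=80
  {AB}: card=40; try (B,hash)→720, (A,merge)→1280, (B,merge)→1360, (A,hash)→1760, (A,nl)→4840, (B,nl)→4920; best=720 via (B,hash)
  {BC}: card=320; try (C,nl_idx)→640, (B,hash)→640, (C,merge)→960, (B,merge)→1000, (C,hash)→1200, (C,nl)→3240 …(+1); best=640 via (C,nl_idx)
  {ABC}: card=320; try (C,nl_idx)→1320, (C,merge)→1640, (C,hash)→1880, (A,hash)→2640, (C,nl)→3920, (A,merge)→4800 …(+1); best=1320 via (C,nl_idx)

cost=1320; order=A,B,C; methods=hash,nl_idx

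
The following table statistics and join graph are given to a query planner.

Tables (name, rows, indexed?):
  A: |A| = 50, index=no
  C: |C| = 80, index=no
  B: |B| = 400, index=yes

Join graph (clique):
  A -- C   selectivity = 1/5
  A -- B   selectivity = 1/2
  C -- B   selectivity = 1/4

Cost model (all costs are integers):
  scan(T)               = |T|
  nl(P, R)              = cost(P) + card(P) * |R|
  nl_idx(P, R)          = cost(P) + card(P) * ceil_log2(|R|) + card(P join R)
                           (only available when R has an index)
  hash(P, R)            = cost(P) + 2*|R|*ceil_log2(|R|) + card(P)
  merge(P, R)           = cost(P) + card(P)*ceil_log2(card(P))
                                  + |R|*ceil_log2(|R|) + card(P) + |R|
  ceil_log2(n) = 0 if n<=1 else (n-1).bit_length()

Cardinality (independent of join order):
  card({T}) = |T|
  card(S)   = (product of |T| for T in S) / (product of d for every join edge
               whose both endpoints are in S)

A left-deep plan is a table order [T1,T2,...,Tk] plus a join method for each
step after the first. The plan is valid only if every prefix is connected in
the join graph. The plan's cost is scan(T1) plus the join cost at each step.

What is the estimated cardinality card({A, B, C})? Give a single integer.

Tables in S: A(50), B(400), C(80)
Edges inside S: A-C(d=5), A-B(d=2), C-B(d=4)
numerator = 50 * 400 * 80 = 1600000
denominator = 5 * 2 * 4 = 40
card(S) = 1600000 / 40 = 40000

40000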